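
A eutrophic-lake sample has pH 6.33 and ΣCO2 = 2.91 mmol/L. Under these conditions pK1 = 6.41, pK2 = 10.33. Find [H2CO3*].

α₀ = 1 / (1 + K1/[H⁺] + K1K2/[H⁺]²) = 1 / (1 + 10^-0.08 + 10^-4.08)
   = 1 / (1 + 0.83176 + 8.3176×10^-5) = 1/1.8318 = 0.5459
[CO2*] = α₀ × DIC = 0.5459 × 2.91 = 1.59 mmol/L

[CO2*] = 1.59 mmol/L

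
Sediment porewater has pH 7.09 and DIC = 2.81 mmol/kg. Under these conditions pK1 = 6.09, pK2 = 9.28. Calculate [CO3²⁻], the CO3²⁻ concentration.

α₂ = 1 / (1 + [H⁺]/K2 + [H⁺]²/(K1K2)) = 1 / (1 + 10^+2.19 + 10^+1.19)
   = 1 / (1 + 154.88 + 15.488) = 1/171.37 = 0.005835
[CO3²⁻] = α₂ × DIC = 0.005835 × 2.81 = 0.0164 mmol/kg = 16.4 μmol/kg

[CO3²⁻] = 16.4 μmol/kg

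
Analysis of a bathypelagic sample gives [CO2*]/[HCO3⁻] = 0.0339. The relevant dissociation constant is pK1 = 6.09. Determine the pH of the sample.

pH = 7.56

From K1 = [H⁺][HCO3⁻]/[CO2*]:  pH = pK1 − log₁₀([CO2*]/[HCO3⁻])
log₁₀(0.0339) = -1.470
pH = 6.09 − (-1.470) = 7.56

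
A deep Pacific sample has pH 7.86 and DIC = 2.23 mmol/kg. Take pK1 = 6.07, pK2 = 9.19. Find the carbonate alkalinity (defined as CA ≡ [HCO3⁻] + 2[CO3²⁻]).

CA = [HCO3⁻] + 2[CO3²⁻] = (α₁ + 2α₂)·DIC
At pH 7.86: [H⁺]/K1 = 10^-1.79 = 0.016218, K2/[H⁺] = 10^-1.33 = 0.046774
α₁ = 1/(1 + 0.016218 + 0.046774) = 1/1.0630 = 0.9407; α₂ = α₁·K2/[H⁺] = 0.04400
α₁ + 2α₂ = 1.0287
CA = 1.0287 × 2.23 = 2.29 mmol/kg

CA = 2.29 mmol/kg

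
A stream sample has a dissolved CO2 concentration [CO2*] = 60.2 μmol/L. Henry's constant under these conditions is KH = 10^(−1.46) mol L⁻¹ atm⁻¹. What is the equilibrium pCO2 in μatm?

pCO2 = 1740 μatm

KH = 10^(−1.46) = 3.467×10^-2 mol L⁻¹ atm⁻¹
pCO2 = [CO2*]/KH = 60.2×10^-6 / 3.467×10^-2 = 1.74×10^-3 atm = 1740 μatm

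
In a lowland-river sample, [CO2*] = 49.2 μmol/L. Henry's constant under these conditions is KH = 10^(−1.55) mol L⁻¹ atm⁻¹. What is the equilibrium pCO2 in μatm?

KH = 10^(−1.55) = 2.818×10^-2 mol L⁻¹ atm⁻¹
pCO2 = [CO2*]/KH = 49.2×10^-6 / 2.818×10^-2 = 1.75×10^-3 atm = 1750 μatm

pCO2 = 1750 μatm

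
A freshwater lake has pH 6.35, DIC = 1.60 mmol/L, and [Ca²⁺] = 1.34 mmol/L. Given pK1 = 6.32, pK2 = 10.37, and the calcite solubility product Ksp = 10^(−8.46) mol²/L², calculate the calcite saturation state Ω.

α₂ = 1 / (1 + [H⁺]/K2 + [H⁺]²/(K1K2)) = 1 / (1 + 10^+4.02 + 10^+3.99)
   = 1 / (1 + 1.0471×10^4 + 9772.4) = 1/2.0245×10^4 = 4.940×10^-5
[CO3²⁻] = α₂ × DIC = 4.940×10^-5 × 1.60 = 7.903×10^-5 mmol/L = 0.07903 μmol/L
Ksp = 10^(−8.46) = 3.467×10^-9
Ω = [Ca²⁺][CO3²⁻]/Ksp = (1.34×10^-3)(7.903×10^-8) / 3.467×10^-9 = 0.0305

Ω = 0.0305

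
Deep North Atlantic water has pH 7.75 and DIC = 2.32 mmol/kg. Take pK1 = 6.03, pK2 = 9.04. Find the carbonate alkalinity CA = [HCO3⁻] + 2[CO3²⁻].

CA = [HCO3⁻] + 2[CO3²⁻] = (α₁ + 2α₂)·DIC
At pH 7.75: [H⁺]/K1 = 10^-1.72 = 0.019055, K2/[H⁺] = 10^-1.29 = 0.051286
α₁ = 1/(1 + 0.019055 + 0.051286) = 1/1.0703 = 0.9343; α₂ = α₁·K2/[H⁺] = 0.04792
α₁ + 2α₂ = 1.0301
CA = 1.0301 × 2.32 = 2.39 mmol/kg

CA = 2.39 mmol/kg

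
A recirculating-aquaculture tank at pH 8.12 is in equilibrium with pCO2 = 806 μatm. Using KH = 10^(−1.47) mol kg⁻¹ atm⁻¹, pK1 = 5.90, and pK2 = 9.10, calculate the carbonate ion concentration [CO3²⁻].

[CO2*] = KH · pCO2 = 10^(−1.47) × 806×10^-6 = 2.731×10^-5 mol/kg
α₀ = 1/(1 + K1/[H⁺] + K1K2/[H⁺]²) = 1/(1 + 10^+2.22 + 10^+1.24) = 0.005425
DIC = [CO2*]/α₀ = 2.731×10^-5 / 0.005425 = 5.034 mmol/kg
[CO3²⁻] = α₂·DIC; α₂ = 0.09427, so [CO3²⁻] = 0.09427 × 5.034 = 0.475 mmol/kg

[CO3²⁻] = 0.475 mmol/kg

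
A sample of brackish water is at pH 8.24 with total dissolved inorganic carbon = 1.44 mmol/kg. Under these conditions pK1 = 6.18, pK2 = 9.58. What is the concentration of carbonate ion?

[CO3²⁻] = 0.0624 mmol/kg

α₂ = 1 / (1 + [H⁺]/K2 + [H⁺]²/(K1K2)) = 1 / (1 + 10^+1.34 + 10^-0.72)
   = 1 / (1 + 21.878 + 0.19055) = 1/23.068 = 0.04335
[CO3²⁻] = α₂ × DIC = 0.04335 × 1.44 = 0.0624 mmol/kg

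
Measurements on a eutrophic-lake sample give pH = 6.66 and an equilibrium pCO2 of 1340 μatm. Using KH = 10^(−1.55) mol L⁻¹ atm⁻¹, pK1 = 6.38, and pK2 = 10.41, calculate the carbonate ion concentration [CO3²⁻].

[CO2*] = KH · pCO2 = 10^(−1.55) × 1340×10^-6 = 3.777×10^-5 mol/L
α₀ = 1/(1 + K1/[H⁺] + K1K2/[H⁺]²) = 1/(1 + 10^+0.28 + 10^-3.47) = 0.3441
DIC = [CO2*]/α₀ = 3.777×10^-5 / 0.3441 = 0.1097 mmol/L
[CO3²⁻] = α₂·DIC; α₂ = 0.0001166, so [CO3²⁻] = 0.0001166 × 0.1097 = 1.28×10^-5 mmol/L = 0.0128 μmol/L

[CO3²⁻] = 0.0128 μmol/L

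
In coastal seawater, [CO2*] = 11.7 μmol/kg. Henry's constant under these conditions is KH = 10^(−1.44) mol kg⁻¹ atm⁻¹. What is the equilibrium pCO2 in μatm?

pCO2 = 322 μatm

KH = 10^(−1.44) = 3.631×10^-2 mol kg⁻¹ atm⁻¹
pCO2 = [CO2*]/KH = 11.7×10^-6 / 3.631×10^-2 = 3.22×10^-4 atm = 322 μatm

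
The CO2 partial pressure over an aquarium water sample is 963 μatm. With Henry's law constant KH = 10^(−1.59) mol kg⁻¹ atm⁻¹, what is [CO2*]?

[CO2*] = 24.8 μmol/kg

KH = 10^(−1.59) = 2.570×10^-2 mol kg⁻¹ atm⁻¹
[CO2*] = KH · pCO2 = 2.570×10^-2 × 963×10^-6 atm = 2.48×10^-5 mol/kg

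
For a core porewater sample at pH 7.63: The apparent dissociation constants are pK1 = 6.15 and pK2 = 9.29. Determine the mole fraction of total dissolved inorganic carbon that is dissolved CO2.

α₀ = 1 / (1 + K1/[H⁺] + K1K2/[H⁺]²) = 1 / (1 + 10^+1.48 + 10^-0.18)
   = 1 / (1 + 30.200 + 0.66069) = 1/31.860 = 0.03139

α₀ = 0.0314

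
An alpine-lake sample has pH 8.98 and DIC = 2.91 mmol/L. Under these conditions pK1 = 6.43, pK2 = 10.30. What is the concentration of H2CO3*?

[CO2*] = 7.81 μmol/L

α₀ = 1 / (1 + K1/[H⁺] + K1K2/[H⁺]²) = 1 / (1 + 10^+2.55 + 10^+1.23)
   = 1 / (1 + 354.81 + 16.982) = 1/372.80 = 0.002682
[CO2*] = α₀ × DIC = 0.002682 × 2.91 = 0.00781 mmol/L = 7.81 μmol/L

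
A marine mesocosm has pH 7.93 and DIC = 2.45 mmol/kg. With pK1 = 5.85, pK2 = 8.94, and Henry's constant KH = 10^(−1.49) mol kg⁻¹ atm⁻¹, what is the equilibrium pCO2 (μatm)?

α₀ = 1 / (1 + K1/[H⁺] + K1K2/[H⁺]²) = 1 / (1 + 10^+2.08 + 10^+1.07)
   = 1 / (1 + 120.23 + 11.749) = 1/132.98 = 0.007520
[CO2*] = α₀ × DIC = 0.007520 × 2.45 = 0.01842 mmol/kg = 18.42 μmol/kg
pCO2 = [CO2*]/KH = 1.842×10^-5 / 3.236×10^-2 = 569 μatm

pCO2 = 569 μatm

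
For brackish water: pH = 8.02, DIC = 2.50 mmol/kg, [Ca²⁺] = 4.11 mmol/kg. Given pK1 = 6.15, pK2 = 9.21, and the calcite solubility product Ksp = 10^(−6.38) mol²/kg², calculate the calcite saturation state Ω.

Ω = 1.48

α₂ = 1 / (1 + [H⁺]/K2 + [H⁺]²/(K1K2)) = 1 / (1 + 10^+1.19 + 10^-0.68)
   = 1 / (1 + 15.488 + 0.20893) = 1/16.697 = 0.05989
[CO3²⁻] = α₂ × DIC = 0.05989 × 2.50 = 0.1497 mmol/kg
Ksp = 10^(−6.38) = 4.169×10^-7
Ω = [Ca²⁺][CO3²⁻]/Ksp = (4.11×10^-3)(1.497×10^-4) / 4.169×10^-7 = 1.48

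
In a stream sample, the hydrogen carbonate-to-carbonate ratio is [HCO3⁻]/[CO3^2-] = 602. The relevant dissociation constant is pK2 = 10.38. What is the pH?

From K2 = [H⁺][CO3^2-]/[HCO3⁻]:  pH = pK2 − log₁₀([HCO3⁻]/[CO3^2-])
log₁₀(602) = +2.780
pH = 10.38 − (+2.780) = 7.60

pH = 7.60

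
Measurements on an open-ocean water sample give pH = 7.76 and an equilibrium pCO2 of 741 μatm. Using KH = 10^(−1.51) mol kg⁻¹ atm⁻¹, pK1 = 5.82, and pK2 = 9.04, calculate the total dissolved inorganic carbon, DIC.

[CO2*] = KH · pCO2 = 10^(−1.51) × 741×10^-6 = 2.290×10^-5 mol/kg
α₀ = 1/(1 + K1/[H⁺] + K1K2/[H⁺]²) = 1/(1 + 10^+1.94 + 10^+0.66) = 0.01079
DIC = [CO2*]/α₀ = 2.290×10^-5 / 0.01079 = 2.12 mmol/kg

DIC = 2.12 mmol/kg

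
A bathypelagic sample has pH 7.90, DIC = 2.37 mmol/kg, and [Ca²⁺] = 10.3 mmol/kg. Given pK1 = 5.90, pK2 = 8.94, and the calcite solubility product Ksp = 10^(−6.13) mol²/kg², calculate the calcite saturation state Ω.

Ω = 2.73

α₂ = 1 / (1 + [H⁺]/K2 + [H⁺]²/(K1K2)) = 1 / (1 + 10^+1.04 + 10^-0.96)
   = 1 / (1 + 10.965 + 0.10965) = 1/12.074 = 0.08282
[CO3²⁻] = α₂ × DIC = 0.08282 × 2.37 = 0.1963 mmol/kg
Ksp = 10^(−6.13) = 7.413×10^-7
Ω = [Ca²⁺][CO3²⁻]/Ksp = (10.3×10^-3)(1.963×10^-4) / 7.413×10^-7 = 2.73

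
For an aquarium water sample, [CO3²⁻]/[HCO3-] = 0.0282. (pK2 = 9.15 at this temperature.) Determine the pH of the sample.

pH = 7.60

From K2 = [H⁺][CO3²⁻]/[HCO3-]:  pH = pK2 + log₁₀([CO3²⁻]/[HCO3-])
log₁₀(0.0282) = -1.550
pH = 9.15 + (-1.550) = 7.60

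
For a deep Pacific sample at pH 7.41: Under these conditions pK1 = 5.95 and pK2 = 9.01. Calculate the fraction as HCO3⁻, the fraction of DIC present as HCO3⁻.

α₁ = 0.944

α₁ = 1 / (1 + [H⁺]/K1 + K2/[H⁺]) = 1 / (1 + 10^-1.46 + 10^-1.60)
   = 1 / (1 + 0.034674 + 0.025119) = 1/1.0598 = 0.9436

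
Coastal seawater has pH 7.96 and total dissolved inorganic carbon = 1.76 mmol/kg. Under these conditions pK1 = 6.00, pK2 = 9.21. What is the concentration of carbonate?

[CO3²⁻] = 0.0927 mmol/kg

α₂ = 1 / (1 + [H⁺]/K2 + [H⁺]²/(K1K2)) = 1 / (1 + 10^+1.25 + 10^-0.71)
   = 1 / (1 + 17.783 + 0.19498) = 1/18.978 = 0.05269
[CO3²⁻] = α₂ × DIC = 0.05269 × 1.76 = 0.0927 mmol/kg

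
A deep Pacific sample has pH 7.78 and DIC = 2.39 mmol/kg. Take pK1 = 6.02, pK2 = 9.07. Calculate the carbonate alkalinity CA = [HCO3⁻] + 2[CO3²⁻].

CA = 2.47 mmol/kg

CA = [HCO3⁻] + 2[CO3²⁻] = (α₁ + 2α₂)·DIC
At pH 7.78: [H⁺]/K1 = 10^-1.76 = 0.017378, K2/[H⁺] = 10^-1.29 = 0.051286
α₁ = 1/(1 + 0.017378 + 0.051286) = 1/1.0687 = 0.9357; α₂ = α₁·K2/[H⁺] = 0.04799
α₁ + 2α₂ = 1.0317
CA = 1.0317 × 2.39 = 2.47 mmol/kg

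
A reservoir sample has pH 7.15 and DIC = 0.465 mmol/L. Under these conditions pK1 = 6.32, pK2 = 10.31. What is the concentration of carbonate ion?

[CO3²⁻] = 0.280 μmol/L

α₂ = 1 / (1 + [H⁺]/K2 + [H⁺]²/(K1K2)) = 1 / (1 + 10^+3.16 + 10^+2.33)
   = 1 / (1 + 1445.4 + 213.80) = 1/1660.2 = 0.0006023
[CO3²⁻] = α₂ × DIC = 0.0006023 × 0.465 = 0.000280 mmol/L = 0.280 μmol/L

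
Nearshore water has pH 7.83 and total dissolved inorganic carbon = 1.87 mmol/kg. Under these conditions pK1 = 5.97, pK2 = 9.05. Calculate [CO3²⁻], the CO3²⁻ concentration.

[CO3²⁻] = 0.105 mmol/kg

α₂ = 1 / (1 + [H⁺]/K2 + [H⁺]²/(K1K2)) = 1 / (1 + 10^+1.22 + 10^-0.64)
   = 1 / (1 + 16.596 + 0.22909) = 1/17.825 = 0.05610
[CO3²⁻] = α₂ × DIC = 0.05610 × 1.87 = 0.105 mmol/kg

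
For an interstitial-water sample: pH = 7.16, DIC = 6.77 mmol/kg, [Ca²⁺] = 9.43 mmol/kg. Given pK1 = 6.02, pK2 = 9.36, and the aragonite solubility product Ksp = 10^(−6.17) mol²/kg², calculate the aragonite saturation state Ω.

α₂ = 1 / (1 + [H⁺]/K2 + [H⁺]²/(K1K2)) = 1 / (1 + 10^+2.20 + 10^+1.06)
   = 1 / (1 + 158.49 + 11.482) = 1/170.97 = 0.005849
[CO3²⁻] = α₂ × DIC = 0.005849 × 6.77 = 0.03960 mmol/kg
Ksp = 10^(−6.17) = 6.761×10^-7
Ω = [Ca²⁺][CO3²⁻]/Ksp = (9.43×10^-3)(3.960×10^-5) / 6.761×10^-7 = 0.552

Ω = 0.552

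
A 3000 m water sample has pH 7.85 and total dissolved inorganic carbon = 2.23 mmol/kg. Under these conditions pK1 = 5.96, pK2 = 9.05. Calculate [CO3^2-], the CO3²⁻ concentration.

[CO3²⁻] = 0.131 mmol/kg

α₂ = 1 / (1 + [H⁺]/K2 + [H⁺]²/(K1K2)) = 1 / (1 + 10^+1.20 + 10^-0.69)
   = 1 / (1 + 15.849 + 0.20417) = 1/17.053 = 0.05864
[CO3²⁻] = α₂ × DIC = 0.05864 × 2.23 = 0.131 mmol/kg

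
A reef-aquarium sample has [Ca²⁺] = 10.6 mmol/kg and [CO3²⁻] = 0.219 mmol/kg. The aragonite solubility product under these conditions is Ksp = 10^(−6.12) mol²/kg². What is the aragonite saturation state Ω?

Ω = 3.06

Ksp = 10^(−6.12) = 7.586×10^-7
Ω = [Ca²⁺][CO3²⁻]/Ksp = (10.6×10^-3)(0.219×10^-3) / 7.586×10^-7 = 3.06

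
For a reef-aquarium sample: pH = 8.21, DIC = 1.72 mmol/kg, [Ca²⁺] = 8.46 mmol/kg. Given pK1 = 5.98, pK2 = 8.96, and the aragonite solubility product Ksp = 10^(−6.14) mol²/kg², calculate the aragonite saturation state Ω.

α₂ = 1 / (1 + [H⁺]/K2 + [H⁺]²/(K1K2)) = 1 / (1 + 10^+0.75 + 10^-1.48)
   = 1 / (1 + 5.6234 + 0.033113) = 1/6.6565 = 0.1502
[CO3²⁻] = α₂ × DIC = 0.1502 × 1.72 = 0.2584 mmol/kg
Ksp = 10^(−6.14) = 7.244×10^-7
Ω = [Ca²⁺][CO3²⁻]/Ksp = (8.46×10^-3)(2.584×10^-4) / 7.244×10^-7 = 3.02

Ω = 3.02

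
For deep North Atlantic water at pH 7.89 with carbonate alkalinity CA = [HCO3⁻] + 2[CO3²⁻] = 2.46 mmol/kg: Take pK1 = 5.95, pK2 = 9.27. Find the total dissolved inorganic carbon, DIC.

CA = [HCO3⁻] + 2[CO3²⁻] = (α₁ + 2α₂)·DIC
At pH 7.89: [H⁺]/K1 = 10^-1.94 = 0.011482, K2/[H⁺] = 10^-1.38 = 0.041687
α₁ = 1/(1 + 0.011482 + 0.041687) = 1/1.0532 = 0.9495; α₂ = α₁·K2/[H⁺] = 0.03958
α₁ + 2α₂ = 1.0287
DIC = CA / (α₁ + 2α₂) = 2.46 / 1.0287 = 2.39 mmol/kg

DIC = 2.39 mmol/kg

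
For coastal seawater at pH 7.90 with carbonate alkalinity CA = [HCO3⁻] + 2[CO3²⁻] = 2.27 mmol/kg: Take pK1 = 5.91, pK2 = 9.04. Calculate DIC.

DIC = 2.15 mmol/kg

CA = [HCO3⁻] + 2[CO3²⁻] = (α₁ + 2α₂)·DIC
At pH 7.90: [H⁺]/K1 = 10^-1.99 = 0.010233, K2/[H⁺] = 10^-1.14 = 0.072444
α₁ = 1/(1 + 0.010233 + 0.072444) = 1/1.0827 = 0.9236; α₂ = α₁·K2/[H⁺] = 0.06691
α₁ + 2α₂ = 1.0575
DIC = CA / (α₁ + 2α₂) = 2.27 / 1.0575 = 2.15 mmol/kg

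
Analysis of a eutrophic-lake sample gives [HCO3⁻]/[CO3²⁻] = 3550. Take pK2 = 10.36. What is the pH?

From K2 = [H⁺][CO3²⁻]/[HCO3⁻]:  pH = pK2 − log₁₀([HCO3⁻]/[CO3²⁻])
log₁₀(3550) = +3.550
pH = 10.36 − (+3.550) = 6.81

pH = 6.81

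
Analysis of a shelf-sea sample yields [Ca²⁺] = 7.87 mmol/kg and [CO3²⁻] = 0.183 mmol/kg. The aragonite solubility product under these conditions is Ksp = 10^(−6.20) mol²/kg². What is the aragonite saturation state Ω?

Ksp = 10^(−6.20) = 6.310×10^-7
Ω = [Ca²⁺][CO3²⁻]/Ksp = (7.87×10^-3)(0.183×10^-3) / 6.310×10^-7 = 2.28

Ω = 2.28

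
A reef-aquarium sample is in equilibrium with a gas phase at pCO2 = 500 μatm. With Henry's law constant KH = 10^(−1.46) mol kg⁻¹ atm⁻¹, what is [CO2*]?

[CO2*] = 17.3 μmol/kg

KH = 10^(−1.46) = 3.467×10^-2 mol kg⁻¹ atm⁻¹
[CO2*] = KH · pCO2 = 3.467×10^-2 × 500×10^-6 atm = 1.73×10^-5 mol/kg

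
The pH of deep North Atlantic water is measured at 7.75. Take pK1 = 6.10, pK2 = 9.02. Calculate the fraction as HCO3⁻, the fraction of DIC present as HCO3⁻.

α₁ = 0.929

α₁ = 1 / (1 + [H⁺]/K1 + K2/[H⁺]) = 1 / (1 + 10^-1.65 + 10^-1.27)
   = 1 / (1 + 0.022387 + 0.053703) = 1/1.0761 = 0.9293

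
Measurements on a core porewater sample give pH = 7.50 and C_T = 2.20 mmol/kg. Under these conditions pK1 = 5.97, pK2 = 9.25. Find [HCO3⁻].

[HCO3⁻] = 2.10 mmol/kg

α₁ = 1 / (1 + [H⁺]/K1 + K2/[H⁺]) = 1 / (1 + 10^-1.53 + 10^-1.75)
   = 1 / (1 + 0.029512 + 0.017783) = 1/1.0473 = 0.9548
[HCO3⁻] = α₁ × DIC = 0.9548 × 2.20 = 2.10 mmol/kg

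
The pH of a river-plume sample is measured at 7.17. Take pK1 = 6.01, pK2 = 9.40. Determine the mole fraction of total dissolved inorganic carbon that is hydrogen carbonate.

α₁ = 1 / (1 + [H⁺]/K1 + K2/[H⁺]) = 1 / (1 + 10^-1.16 + 10^-2.23)
   = 1 / (1 + 0.069183 + 0.0058884) = 1/1.0751 = 0.9302

α₁ = 0.930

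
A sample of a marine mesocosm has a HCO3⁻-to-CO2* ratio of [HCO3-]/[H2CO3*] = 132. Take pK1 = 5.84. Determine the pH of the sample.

pH = 7.96

From K1 = [H⁺][HCO3-]/[H2CO3*]:  pH = pK1 + log₁₀([HCO3-]/[H2CO3*])
log₁₀(132) = +2.121
pH = 5.84 + (+2.121) = 7.96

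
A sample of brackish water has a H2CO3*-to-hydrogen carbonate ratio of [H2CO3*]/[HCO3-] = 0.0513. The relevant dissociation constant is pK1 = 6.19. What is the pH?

From K1 = [H⁺][HCO3-]/[H2CO3*]:  pH = pK1 − log₁₀([H2CO3*]/[HCO3-])
log₁₀(0.0513) = -1.290
pH = 6.19 − (-1.290) = 7.48

pH = 7.48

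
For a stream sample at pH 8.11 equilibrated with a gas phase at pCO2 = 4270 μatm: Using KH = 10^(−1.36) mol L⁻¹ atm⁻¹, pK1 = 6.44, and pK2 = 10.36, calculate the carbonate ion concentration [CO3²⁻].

[CO3²⁻] = 0.0490 mmol/L

[CO2*] = KH · pCO2 = 10^(−1.36) × 4270×10^-6 = 1.864×10^-4 mol/L
α₀ = 1/(1 + K1/[H⁺] + K1K2/[H⁺]²) = 1/(1 + 10^+1.67 + 10^-0.58) = 0.02082
DIC = [CO2*]/α₀ = 1.864×10^-4 / 0.02082 = 8.954 mmol/L
[CO3²⁻] = α₂·DIC; α₂ = 0.005476, so [CO3²⁻] = 0.005476 × 8.954 = 0.0490 mmol/L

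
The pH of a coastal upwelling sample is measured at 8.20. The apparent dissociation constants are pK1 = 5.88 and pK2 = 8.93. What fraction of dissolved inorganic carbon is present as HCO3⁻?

α₁ = 1 / (1 + [H⁺]/K1 + K2/[H⁺]) = 1 / (1 + 10^-2.32 + 10^-0.73)
   = 1 / (1 + 0.0047863 + 0.18621) = 1/1.1910 = 0.8396

α₁ = 0.840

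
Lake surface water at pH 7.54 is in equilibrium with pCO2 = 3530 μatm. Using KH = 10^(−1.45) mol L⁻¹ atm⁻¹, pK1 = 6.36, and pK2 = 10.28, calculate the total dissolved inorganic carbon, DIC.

DIC = 2.02 mmol/L

[CO2*] = KH · pCO2 = 10^(−1.45) × 3530×10^-6 = 1.252×10^-4 mol/L
α₀ = 1/(1 + K1/[H⁺] + K1K2/[H⁺]²) = 1/(1 + 10^+1.18 + 10^-1.56) = 0.06187
DIC = [CO2*]/α₀ = 1.252×10^-4 / 0.06187 = 2.02 mmol/L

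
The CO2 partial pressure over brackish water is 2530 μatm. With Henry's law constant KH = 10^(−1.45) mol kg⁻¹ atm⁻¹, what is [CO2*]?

[CO2*] = 89.8 μmol/kg

KH = 10^(−1.45) = 3.548×10^-2 mol kg⁻¹ atm⁻¹
[CO2*] = KH · pCO2 = 3.548×10^-2 × 2530×10^-6 atm = 8.98×10^-5 mol/kg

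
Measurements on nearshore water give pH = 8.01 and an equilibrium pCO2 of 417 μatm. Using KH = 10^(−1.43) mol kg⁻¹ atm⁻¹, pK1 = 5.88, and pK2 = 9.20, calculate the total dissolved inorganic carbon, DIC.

[CO2*] = KH · pCO2 = 10^(−1.43) × 417×10^-6 = 1.549×10^-5 mol/kg
α₀ = 1/(1 + K1/[H⁺] + K1K2/[H⁺]²) = 1/(1 + 10^+2.13 + 10^+0.94) = 0.006915
DIC = [CO2*]/α₀ = 1.549×10^-5 / 0.006915 = 2.24 mmol/kg

DIC = 2.24 mmol/kg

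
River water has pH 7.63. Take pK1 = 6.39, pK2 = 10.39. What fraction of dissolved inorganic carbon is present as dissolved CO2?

α₀ = 0.0543

α₀ = 1 / (1 + K1/[H⁺] + K1K2/[H⁺]²) = 1 / (1 + 10^+1.24 + 10^-1.52)
   = 1 / (1 + 17.378 + 0.030200) = 1/18.408 = 0.05432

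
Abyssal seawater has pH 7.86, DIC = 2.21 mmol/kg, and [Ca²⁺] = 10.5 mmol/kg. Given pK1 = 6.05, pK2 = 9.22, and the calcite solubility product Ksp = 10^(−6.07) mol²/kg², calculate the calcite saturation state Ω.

α₂ = 1 / (1 + [H⁺]/K2 + [H⁺]²/(K1K2)) = 1 / (1 + 10^+1.36 + 10^-0.45)
   = 1 / (1 + 22.909 + 0.35481) = 1/24.263 = 0.04121
[CO3²⁻] = α₂ × DIC = 0.04121 × 2.21 = 0.09108 mmol/kg
Ksp = 10^(−6.07) = 8.511×10^-7
Ω = [Ca²⁺][CO3²⁻]/Ksp = (10.5×10^-3)(9.108×10^-5) / 8.511×10^-7 = 1.12

Ω = 1.12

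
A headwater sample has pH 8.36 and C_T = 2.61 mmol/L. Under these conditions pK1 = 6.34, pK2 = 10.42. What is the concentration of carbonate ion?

[CO3²⁻] = 0.0223 mmol/L

α₂ = 1 / (1 + [H⁺]/K2 + [H⁺]²/(K1K2)) = 1 / (1 + 10^+2.06 + 10^+0.04)
   = 1 / (1 + 114.82 + 1.0965) = 1/116.91 = 0.008553
[CO3²⁻] = α₂ × DIC = 0.008553 × 2.61 = 0.0223 mmol/L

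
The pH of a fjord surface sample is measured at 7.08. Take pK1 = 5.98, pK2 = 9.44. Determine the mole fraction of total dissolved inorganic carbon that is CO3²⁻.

α₂ = 0.00403

α₂ = 1 / (1 + [H⁺]/K2 + [H⁺]²/(K1K2)) = 1 / (1 + 10^+2.36 + 10^+1.26)
   = 1 / (1 + 229.09 + 18.197) = 1/248.28 = 0.004028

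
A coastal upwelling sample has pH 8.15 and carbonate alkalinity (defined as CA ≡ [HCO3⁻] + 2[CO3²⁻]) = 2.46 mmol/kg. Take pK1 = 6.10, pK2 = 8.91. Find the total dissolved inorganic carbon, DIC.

CA = [HCO3⁻] + 2[CO3²⁻] = (α₁ + 2α₂)·DIC
At pH 8.15: [H⁺]/K1 = 10^-2.05 = 0.0089125, K2/[H⁺] = 10^-0.76 = 0.17378
α₁ = 1/(1 + 0.0089125 + 0.17378) = 1/1.1827 = 0.8455; α₂ = α₁·K2/[H⁺] = 0.1469
α₁ + 2α₂ = 1.1394
DIC = CA / (α₁ + 2α₂) = 2.46 / 1.1394 = 2.16 mmol/kg

DIC = 2.16 mmol/kg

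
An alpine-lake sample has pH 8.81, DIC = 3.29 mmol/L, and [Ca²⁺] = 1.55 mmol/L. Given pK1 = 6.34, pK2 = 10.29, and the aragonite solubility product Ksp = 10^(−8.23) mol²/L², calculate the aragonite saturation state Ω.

α₂ = 1 / (1 + [H⁺]/K2 + [H⁺]²/(K1K2)) = 1 / (1 + 10^+1.48 + 10^-0.99)
   = 1 / (1 + 30.200 + 0.10233) = 1/31.302 = 0.03195
[CO3²⁻] = α₂ × DIC = 0.03195 × 3.29 = 0.1051 mmol/L
Ksp = 10^(−8.23) = 5.888×10^-9
Ω = [Ca²⁺][CO3²⁻]/Ksp = (1.55×10^-3)(1.051×10^-4) / 5.888×10^-9 = 27.7

Ω = 27.7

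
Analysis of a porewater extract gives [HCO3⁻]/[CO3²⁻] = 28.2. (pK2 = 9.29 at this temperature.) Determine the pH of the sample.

pH = 7.84

From K2 = [H⁺][CO3²⁻]/[HCO3⁻]:  pH = pK2 − log₁₀([HCO3⁻]/[CO3²⁻])
log₁₀(28.2) = +1.450
pH = 9.29 − (+1.450) = 7.84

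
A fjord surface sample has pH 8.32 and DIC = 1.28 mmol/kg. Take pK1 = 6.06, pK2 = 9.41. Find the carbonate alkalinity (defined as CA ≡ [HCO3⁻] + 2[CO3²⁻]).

CA = [HCO3⁻] + 2[CO3²⁻] = (α₁ + 2α₂)·DIC
At pH 8.32: [H⁺]/K1 = 10^-2.26 = 0.0054954, K2/[H⁺] = 10^-1.09 = 0.081283
α₁ = 1/(1 + 0.0054954 + 0.081283) = 1/1.0868 = 0.9202; α₂ = α₁·K2/[H⁺] = 0.07479
α₁ + 2α₂ = 1.0697
CA = 1.0697 × 1.28 = 1.37 mmol/kg

CA = 1.37 mmol/kg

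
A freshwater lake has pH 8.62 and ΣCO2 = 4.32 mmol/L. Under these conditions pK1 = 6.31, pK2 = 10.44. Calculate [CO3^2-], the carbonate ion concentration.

α₂ = 1 / (1 + [H⁺]/K2 + [H⁺]²/(K1K2)) = 1 / (1 + 10^+1.82 + 10^-0.49)
   = 1 / (1 + 66.069 + 0.32359) = 1/67.393 = 0.01484
[CO3²⁻] = α₂ × DIC = 0.01484 × 4.32 = 0.0641 mmol/L

[CO3²⁻] = 0.0641 mmol/L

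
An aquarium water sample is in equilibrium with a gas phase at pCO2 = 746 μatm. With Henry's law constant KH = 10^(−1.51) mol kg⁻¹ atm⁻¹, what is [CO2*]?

KH = 10^(−1.51) = 3.090×10^-2 mol kg⁻¹ atm⁻¹
[CO2*] = KH · pCO2 = 3.090×10^-2 × 746×10^-6 atm = 2.31×10^-5 mol/kg

[CO2*] = 23.1 μmol/kg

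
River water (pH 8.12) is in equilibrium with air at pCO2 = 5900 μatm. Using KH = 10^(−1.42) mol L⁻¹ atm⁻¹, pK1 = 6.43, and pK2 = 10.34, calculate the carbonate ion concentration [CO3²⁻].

[CO2*] = KH · pCO2 = 10^(−1.42) × 5900×10^-6 = 2.243×10^-4 mol/L
α₀ = 1/(1 + K1/[H⁺] + K1K2/[H⁺]²) = 1/(1 + 10^+1.69 + 10^-0.53) = 0.01989
DIC = [CO2*]/α₀ = 2.243×10^-4 / 0.01989 = 11.28 mmol/L
[CO3²⁻] = α₂·DIC; α₂ = 0.005870, so [CO3²⁻] = 0.005870 × 11.28 = 0.0662 mmol/L

[CO3²⁻] = 0.0662 mmol/L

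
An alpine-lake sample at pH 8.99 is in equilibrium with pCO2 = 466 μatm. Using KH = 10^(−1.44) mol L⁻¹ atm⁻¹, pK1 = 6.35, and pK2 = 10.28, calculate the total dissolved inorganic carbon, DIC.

DIC = 7.78 mmol/L

[CO2*] = KH · pCO2 = 10^(−1.44) × 466×10^-6 = 1.692×10^-5 mol/L
α₀ = 1/(1 + K1/[H⁺] + K1K2/[H⁺]²) = 1/(1 + 10^+2.64 + 10^+1.35) = 0.002174
DIC = [CO2*]/α₀ = 1.692×10^-5 / 0.002174 = 7.78 mmol/L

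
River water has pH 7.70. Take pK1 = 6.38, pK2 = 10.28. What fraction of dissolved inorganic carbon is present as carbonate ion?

α₂ = 1 / (1 + [H⁺]/K2 + [H⁺]²/(K1K2)) = 1 / (1 + 10^+2.58 + 10^+1.26)
   = 1 / (1 + 380.19 + 18.197) = 1/399.39 = 0.002504

α₂ = 0.00250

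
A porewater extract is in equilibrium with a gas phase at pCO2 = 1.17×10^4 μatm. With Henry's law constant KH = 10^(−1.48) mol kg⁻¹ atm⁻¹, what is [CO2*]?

[CO2*] = 387 μmol/kg

KH = 10^(−1.48) = 3.311×10^-2 mol kg⁻¹ atm⁻¹
[CO2*] = KH · pCO2 = 3.311×10^-2 × 1.17×10^4×10^-6 atm = 3.87×10^-4 mol/kg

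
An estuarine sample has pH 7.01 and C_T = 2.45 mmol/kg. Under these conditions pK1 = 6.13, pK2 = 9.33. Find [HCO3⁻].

α₁ = 1 / (1 + [H⁺]/K1 + K2/[H⁺]) = 1 / (1 + 10^-0.88 + 10^-2.32)
   = 1 / (1 + 0.13183 + 0.0047863) = 1/1.1366 = 0.8798
[HCO3⁻] = α₁ × DIC = 0.8798 × 2.45 = 2.16 mmol/kg

[HCO3⁻] = 2.16 mmol/kg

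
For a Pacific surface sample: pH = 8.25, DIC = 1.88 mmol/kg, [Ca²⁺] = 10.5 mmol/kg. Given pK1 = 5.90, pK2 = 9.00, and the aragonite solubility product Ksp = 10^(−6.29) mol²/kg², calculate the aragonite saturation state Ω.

α₂ = 1 / (1 + [H⁺]/K2 + [H⁺]²/(K1K2)) = 1 / (1 + 10^+0.75 + 10^-1.60)
   = 1 / (1 + 5.6234 + 0.025119) = 1/6.6485 = 0.1504
[CO3²⁻] = α₂ × DIC = 0.1504 × 1.88 = 0.2828 mmol/kg
Ksp = 10^(−6.29) = 5.129×10^-7
Ω = [Ca²⁺][CO3²⁻]/Ksp = (10.5×10^-3)(2.828×10^-4) / 5.129×10^-7 = 5.79

Ω = 5.79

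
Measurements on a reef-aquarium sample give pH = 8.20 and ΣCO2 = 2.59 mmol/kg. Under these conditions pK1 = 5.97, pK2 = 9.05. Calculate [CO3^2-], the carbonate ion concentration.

α₂ = 1 / (1 + [H⁺]/K2 + [H⁺]²/(K1K2)) = 1 / (1 + 10^+0.85 + 10^-1.38)
   = 1 / (1 + 7.0795 + 0.041687) = 1/8.1211 = 0.1231
[CO3²⁻] = α₂ × DIC = 0.1231 × 2.59 = 0.319 mmol/kg

[CO3²⁻] = 0.319 mmol/kg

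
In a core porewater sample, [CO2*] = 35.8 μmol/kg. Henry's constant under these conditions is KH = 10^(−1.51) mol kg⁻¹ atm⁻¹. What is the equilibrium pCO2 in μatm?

pCO2 = 1160 μatm

KH = 10^(−1.51) = 3.090×10^-2 mol kg⁻¹ atm⁻¹
pCO2 = [CO2*]/KH = 35.8×10^-6 / 3.090×10^-2 = 1.16×10^-3 atm = 1160 μatm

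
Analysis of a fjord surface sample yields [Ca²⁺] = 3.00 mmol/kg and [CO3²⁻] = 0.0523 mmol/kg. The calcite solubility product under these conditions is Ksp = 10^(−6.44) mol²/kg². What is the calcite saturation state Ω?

Ω = 0.432

Ksp = 10^(−6.44) = 3.631×10^-7
Ω = [Ca²⁺][CO3²⁻]/Ksp = (3.00×10^-3)(0.0523×10^-3) / 3.631×10^-7 = 0.432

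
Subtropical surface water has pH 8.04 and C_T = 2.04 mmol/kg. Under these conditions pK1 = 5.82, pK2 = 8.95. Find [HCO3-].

α₁ = 1 / (1 + [H⁺]/K1 + K2/[H⁺]) = 1 / (1 + 10^-2.22 + 10^-0.91)
   = 1 / (1 + 0.0060256 + 0.12303) = 1/1.1291 = 0.8857
[HCO3⁻] = α₁ × DIC = 0.8857 × 2.04 = 1.81 mmol/kg

[HCO3⁻] = 1.81 mmol/kg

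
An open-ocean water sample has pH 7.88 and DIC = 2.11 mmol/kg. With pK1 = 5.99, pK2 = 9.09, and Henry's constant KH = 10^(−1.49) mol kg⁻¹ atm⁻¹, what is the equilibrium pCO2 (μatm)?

pCO2 = 782 μatm

α₀ = 1 / (1 + K1/[H⁺] + K1K2/[H⁺]²) = 1 / (1 + 10^+1.89 + 10^+0.68)
   = 1 / (1 + 77.625 + 4.7863) = 1/83.411 = 0.01199
[CO2*] = α₀ × DIC = 0.01199 × 2.11 = 0.02530 mmol/kg
pCO2 = [CO2*]/KH = 2.530×10^-5 / 3.236×10^-2 = 782 μatm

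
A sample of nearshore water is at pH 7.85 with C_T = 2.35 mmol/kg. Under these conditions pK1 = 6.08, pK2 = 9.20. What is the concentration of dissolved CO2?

[CO2*] = 0.0376 mmol/kg

α₀ = 1 / (1 + K1/[H⁺] + K1K2/[H⁺]²) = 1 / (1 + 10^+1.77 + 10^+0.42)
   = 1 / (1 + 58.884 + 2.6303) = 1/62.515 = 0.01600
[CO2*] = α₀ × DIC = 0.01600 × 2.35 = 0.0376 mmol/kg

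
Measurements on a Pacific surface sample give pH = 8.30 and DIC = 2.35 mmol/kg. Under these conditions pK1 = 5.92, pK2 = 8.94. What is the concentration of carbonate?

α₂ = 1 / (1 + [H⁺]/K2 + [H⁺]²/(K1K2)) = 1 / (1 + 10^+0.64 + 10^-1.74)
   = 1 / (1 + 4.3652 + 0.018197) = 1/5.3834 = 0.1858
[CO3²⁻] = α₂ × DIC = 0.1858 × 2.35 = 0.437 mmol/kg

[CO3²⁻] = 0.437 mmol/kg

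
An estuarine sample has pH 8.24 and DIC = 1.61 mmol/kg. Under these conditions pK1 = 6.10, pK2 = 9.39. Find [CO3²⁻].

α₂ = 1 / (1 + [H⁺]/K2 + [H⁺]²/(K1K2)) = 1 / (1 + 10^+1.15 + 10^-0.99)
   = 1 / (1 + 14.125 + 0.10233) = 1/15.228 = 0.06567
[CO3²⁻] = α₂ × DIC = 0.06567 × 1.61 = 0.106 mmol/kg

[CO3²⁻] = 0.106 mmol/kg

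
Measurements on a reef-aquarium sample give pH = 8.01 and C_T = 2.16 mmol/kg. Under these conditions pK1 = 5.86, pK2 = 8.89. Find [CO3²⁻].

α₂ = 1 / (1 + [H⁺]/K2 + [H⁺]²/(K1K2)) = 1 / (1 + 10^+0.88 + 10^-1.27)
   = 1 / (1 + 7.5858 + 0.053703) = 1/8.6395 = 0.1157
[CO3²⁻] = α₂ × DIC = 0.1157 × 2.16 = 0.250 mmol/kg

[CO3²⁻] = 0.250 mmol/kg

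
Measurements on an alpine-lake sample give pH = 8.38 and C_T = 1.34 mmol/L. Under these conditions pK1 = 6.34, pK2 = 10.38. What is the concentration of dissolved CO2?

[CO2*] = 12.0 μmol/L

α₀ = 1 / (1 + K1/[H⁺] + K1K2/[H⁺]²) = 1 / (1 + 10^+2.04 + 10^+0.04)
   = 1 / (1 + 109.65 + 1.0965) = 1/111.74 = 0.008949
[CO2*] = α₀ × DIC = 0.008949 × 1.34 = 0.0120 mmol/L = 12.0 μmol/L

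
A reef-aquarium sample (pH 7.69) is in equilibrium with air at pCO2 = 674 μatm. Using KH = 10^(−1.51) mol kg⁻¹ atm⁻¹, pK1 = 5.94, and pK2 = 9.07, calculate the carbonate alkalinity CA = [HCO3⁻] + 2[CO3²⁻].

[CO2*] = KH · pCO2 = 10^(−1.51) × 674×10^-6 = 2.083×10^-5 mol/kg
α₀ = 1/(1 + K1/[H⁺] + K1K2/[H⁺]²) = 1/(1 + 10^+1.75 + 10^+0.37) = 0.01678
DIC = [CO2*]/α₀ = 2.083×10^-5 / 0.01678 = 1.241 mmol/kg
CA = (α₁ + 2α₂)·DIC = (0.9439 + 2×0.03935) × 1.241 = 1.27 mmol/kg

CA = 1.27 mmol/kg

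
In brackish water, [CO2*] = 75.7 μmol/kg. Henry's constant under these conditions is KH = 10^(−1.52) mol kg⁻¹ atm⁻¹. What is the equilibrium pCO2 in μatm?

pCO2 = 2510 μatm

KH = 10^(−1.52) = 3.020×10^-2 mol kg⁻¹ atm⁻¹
pCO2 = [CO2*]/KH = 75.7×10^-6 / 3.020×10^-2 = 2.51×10^-3 atm = 2510 μatm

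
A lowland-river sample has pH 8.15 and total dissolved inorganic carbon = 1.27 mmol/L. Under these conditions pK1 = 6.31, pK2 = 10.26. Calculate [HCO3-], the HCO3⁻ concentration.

[HCO3⁻] = 1.24 mmol/L

α₁ = 1 / (1 + [H⁺]/K1 + K2/[H⁺]) = 1 / (1 + 10^-1.84 + 10^-2.11)
   = 1 / (1 + 0.014454 + 0.0077625) = 1/1.0222 = 0.9783
[HCO3⁻] = α₁ × DIC = 0.9783 × 1.27 = 1.24 mmol/L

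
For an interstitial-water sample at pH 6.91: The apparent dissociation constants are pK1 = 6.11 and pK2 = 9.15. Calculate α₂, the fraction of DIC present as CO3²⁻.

α₂ = 1 / (1 + [H⁺]/K2 + [H⁺]²/(K1K2)) = 1 / (1 + 10^+2.24 + 10^+1.44)
   = 1 / (1 + 173.78 + 27.542) = 1/202.32 = 0.004943

α₂ = 0.00494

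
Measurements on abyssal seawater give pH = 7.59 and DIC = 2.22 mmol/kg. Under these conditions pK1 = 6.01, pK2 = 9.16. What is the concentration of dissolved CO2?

[CO2*] = 0.0554 mmol/kg

α₀ = 1 / (1 + K1/[H⁺] + K1K2/[H⁺]²) = 1 / (1 + 10^+1.58 + 10^+0.01)
   = 1 / (1 + 38.019 + 1.0233) = 1/40.042 = 0.02497
[CO2*] = α₀ × DIC = 0.02497 × 2.22 = 0.0554 mmol/kg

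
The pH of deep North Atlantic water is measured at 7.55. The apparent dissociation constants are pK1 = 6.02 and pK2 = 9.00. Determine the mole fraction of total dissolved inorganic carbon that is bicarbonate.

α₁ = 1 / (1 + [H⁺]/K1 + K2/[H⁺]) = 1 / (1 + 10^-1.53 + 10^-1.45)
   = 1 / (1 + 0.029512 + 0.035481) = 1/1.0650 = 0.9390

α₁ = 0.939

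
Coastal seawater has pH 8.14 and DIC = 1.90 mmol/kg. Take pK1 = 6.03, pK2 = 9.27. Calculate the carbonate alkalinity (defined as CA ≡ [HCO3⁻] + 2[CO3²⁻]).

CA = 2.02 mmol/kg

CA = [HCO3⁻] + 2[CO3²⁻] = (α₁ + 2α₂)·DIC
At pH 8.14: [H⁺]/K1 = 10^-2.11 = 0.0077625, K2/[H⁺] = 10^-1.13 = 0.074131
α₁ = 1/(1 + 0.0077625 + 0.074131) = 1/1.0819 = 0.9243; α₂ = α₁·K2/[H⁺] = 0.06852
α₁ + 2α₂ = 1.0613
CA = 1.0613 × 1.90 = 2.02 mmol/kg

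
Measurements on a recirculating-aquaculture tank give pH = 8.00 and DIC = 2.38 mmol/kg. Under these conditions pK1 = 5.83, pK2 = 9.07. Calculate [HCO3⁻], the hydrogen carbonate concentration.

[HCO3⁻] = 2.18 mmol/kg

α₁ = 1 / (1 + [H⁺]/K1 + K2/[H⁺]) = 1 / (1 + 10^-2.17 + 10^-1.07)
   = 1 / (1 + 0.0067608 + 0.085114) = 1/1.0919 = 0.9159
[HCO3⁻] = α₁ × DIC = 0.9159 × 2.38 = 2.18 mmol/kg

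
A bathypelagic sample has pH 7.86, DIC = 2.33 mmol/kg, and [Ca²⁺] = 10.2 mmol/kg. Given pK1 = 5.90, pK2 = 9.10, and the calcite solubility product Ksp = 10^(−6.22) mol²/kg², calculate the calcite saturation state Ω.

α₂ = 1 / (1 + [H⁺]/K2 + [H⁺]²/(K1K2)) = 1 / (1 + 10^+1.24 + 10^-0.72)
   = 1 / (1 + 17.378 + 0.19055) = 1/18.569 = 0.05385
[CO3²⁻] = α₂ × DIC = 0.05385 × 2.33 = 0.1255 mmol/kg
Ksp = 10^(−6.22) = 6.026×10^-7
Ω = [Ca²⁺][CO3²⁻]/Ksp = (10.2×10^-3)(1.255×10^-4) / 6.026×10^-7 = 2.12

Ω = 2.12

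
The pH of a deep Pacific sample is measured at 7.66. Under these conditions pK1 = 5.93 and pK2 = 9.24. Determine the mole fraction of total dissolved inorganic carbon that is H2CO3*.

α₀ = 0.0178

α₀ = 1 / (1 + K1/[H⁺] + K1K2/[H⁺]²) = 1 / (1 + 10^+1.73 + 10^+0.15)
   = 1 / (1 + 53.703 + 1.4125) = 1/56.116 = 0.01782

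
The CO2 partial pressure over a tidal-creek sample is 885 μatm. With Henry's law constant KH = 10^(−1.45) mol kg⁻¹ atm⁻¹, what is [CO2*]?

[CO2*] = 31.4 μmol/kg

KH = 10^(−1.45) = 3.548×10^-2 mol kg⁻¹ atm⁻¹
[CO2*] = KH · pCO2 = 3.548×10^-2 × 885×10^-6 atm = 3.14×10^-5 mol/kg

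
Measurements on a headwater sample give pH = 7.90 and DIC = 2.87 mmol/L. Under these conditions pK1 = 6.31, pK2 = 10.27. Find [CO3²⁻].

α₂ = 1 / (1 + [H⁺]/K2 + [H⁺]²/(K1K2)) = 1 / (1 + 10^+2.37 + 10^+0.78)
   = 1 / (1 + 234.42 + 6.0256) = 1/241.45 = 0.004142
[CO3²⁻] = α₂ × DIC = 0.004142 × 2.87 = 0.0119 mmol/L = 11.9 μmol/L

[CO3²⁻] = 11.9 μmol/L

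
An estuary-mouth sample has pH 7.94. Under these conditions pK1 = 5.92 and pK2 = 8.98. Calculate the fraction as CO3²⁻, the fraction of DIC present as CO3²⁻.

α₂ = 1 / (1 + [H⁺]/K2 + [H⁺]²/(K1K2)) = 1 / (1 + 10^+1.04 + 10^-0.98)
   = 1 / (1 + 10.965 + 0.10471) = 1/12.069 = 0.08285

α₂ = 0.0829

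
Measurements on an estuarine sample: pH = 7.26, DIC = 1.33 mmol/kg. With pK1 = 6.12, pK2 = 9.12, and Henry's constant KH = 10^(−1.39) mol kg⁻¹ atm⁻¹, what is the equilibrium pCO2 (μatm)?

α₀ = 1 / (1 + K1/[H⁺] + K1K2/[H⁺]²) = 1 / (1 + 10^+1.14 + 10^-0.72)
   = 1 / (1 + 13.804 + 0.19055) = 1/14.994 = 0.06669
[CO2*] = α₀ × DIC = 0.06669 × 1.33 = 0.08870 mmol/kg
pCO2 = [CO2*]/KH = 8.870×10^-5 / 4.074×10^-2 = 2180 μatm

pCO2 = 2180 μatm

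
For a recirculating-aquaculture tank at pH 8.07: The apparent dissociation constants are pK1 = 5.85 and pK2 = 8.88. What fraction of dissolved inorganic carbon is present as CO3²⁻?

α₂ = 0.133

α₂ = 1 / (1 + [H⁺]/K2 + [H⁺]²/(K1K2)) = 1 / (1 + 10^+0.81 + 10^-1.41)
   = 1 / (1 + 6.4565 + 0.038905) = 1/7.4954 = 0.1334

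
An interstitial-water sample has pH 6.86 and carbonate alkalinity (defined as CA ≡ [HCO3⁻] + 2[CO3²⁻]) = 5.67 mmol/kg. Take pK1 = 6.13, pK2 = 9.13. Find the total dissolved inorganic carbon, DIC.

DIC = 6.68 mmol/kg

CA = [HCO3⁻] + 2[CO3²⁻] = (α₁ + 2α₂)·DIC
At pH 6.86: [H⁺]/K1 = 10^-0.73 = 0.18621, K2/[H⁺] = 10^-2.27 = 0.0053703
α₁ = 1/(1 + 0.18621 + 0.0053703) = 1/1.1916 = 0.8392; α₂ = α₁·K2/[H⁺] = 0.004507
α₁ + 2α₂ = 0.8482
DIC = CA / (α₁ + 2α₂) = 5.67 / 0.8482 = 6.68 mmol/kg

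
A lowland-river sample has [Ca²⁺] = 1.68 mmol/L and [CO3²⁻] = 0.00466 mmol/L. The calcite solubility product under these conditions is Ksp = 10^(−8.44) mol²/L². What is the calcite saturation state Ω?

Ω = 2.16

Ksp = 10^(−8.44) = 3.631×10^-9
Ω = [Ca²⁺][CO3²⁻]/Ksp = (1.68×10^-3)(0.00466×10^-3) / 3.631×10^-9 = 2.16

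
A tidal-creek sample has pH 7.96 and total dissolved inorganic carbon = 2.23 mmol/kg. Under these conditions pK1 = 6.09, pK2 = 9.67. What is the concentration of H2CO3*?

α₀ = 1 / (1 + K1/[H⁺] + K1K2/[H⁺]²) = 1 / (1 + 10^+1.87 + 10^+0.16)
   = 1 / (1 + 74.131 + 1.4454) = 1/76.576 = 0.01306
[CO2*] = α₀ × DIC = 0.01306 × 2.23 = 0.0291 mmol/kg

[CO2*] = 0.0291 mmol/kg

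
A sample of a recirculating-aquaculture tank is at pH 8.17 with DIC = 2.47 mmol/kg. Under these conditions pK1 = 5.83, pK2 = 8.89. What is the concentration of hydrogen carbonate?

α₁ = 1 / (1 + [H⁺]/K1 + K2/[H⁺]) = 1 / (1 + 10^-2.34 + 10^-0.72)
   = 1 / (1 + 0.0045709 + 0.19055) = 1/1.1951 = 0.8367
[HCO3⁻] = α₁ × DIC = 0.8367 × 2.47 = 2.07 mmol/kg

[HCO3⁻] = 2.07 mmol/kg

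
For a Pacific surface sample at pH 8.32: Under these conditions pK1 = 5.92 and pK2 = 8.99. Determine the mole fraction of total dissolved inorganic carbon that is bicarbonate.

α₁ = 1 / (1 + [H⁺]/K1 + K2/[H⁺]) = 1 / (1 + 10^-2.40 + 10^-0.67)
   = 1 / (1 + 0.0039811 + 0.21380) = 1/1.2178 = 0.8212

α₁ = 0.821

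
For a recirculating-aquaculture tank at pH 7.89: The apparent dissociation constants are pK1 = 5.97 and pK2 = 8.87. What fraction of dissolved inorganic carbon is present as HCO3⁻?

α₁ = 0.895

α₁ = 1 / (1 + [H⁺]/K1 + K2/[H⁺]) = 1 / (1 + 10^-1.92 + 10^-0.98)
   = 1 / (1 + 0.012023 + 0.10471) = 1/1.1167 = 0.8955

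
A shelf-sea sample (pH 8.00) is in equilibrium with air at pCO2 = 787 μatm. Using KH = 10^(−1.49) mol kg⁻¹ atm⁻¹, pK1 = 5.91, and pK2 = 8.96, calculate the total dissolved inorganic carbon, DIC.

[CO2*] = KH · pCO2 = 10^(−1.49) × 787×10^-6 = 2.547×10^-5 mol/kg
α₀ = 1/(1 + K1/[H⁺] + K1K2/[H⁺]²) = 1/(1 + 10^+2.09 + 10^+1.13) = 0.007272
DIC = [CO2*]/α₀ = 2.547×10^-5 / 0.007272 = 3.50 mmol/kg

DIC = 3.50 mmol/kg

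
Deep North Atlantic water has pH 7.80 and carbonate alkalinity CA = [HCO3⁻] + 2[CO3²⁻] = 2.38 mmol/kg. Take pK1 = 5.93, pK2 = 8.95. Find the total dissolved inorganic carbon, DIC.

CA = [HCO3⁻] + 2[CO3²⁻] = (α₁ + 2α₂)·DIC
At pH 7.80: [H⁺]/K1 = 10^-1.87 = 0.013490, K2/[H⁺] = 10^-1.15 = 0.070795
α₁ = 1/(1 + 0.013490 + 0.070795) = 1/1.0843 = 0.9223; α₂ = α₁·K2/[H⁺] = 0.06529
α₁ + 2α₂ = 1.0529
DIC = CA / (α₁ + 2α₂) = 2.38 / 1.0529 = 2.26 mmol/kg

DIC = 2.26 mmol/kg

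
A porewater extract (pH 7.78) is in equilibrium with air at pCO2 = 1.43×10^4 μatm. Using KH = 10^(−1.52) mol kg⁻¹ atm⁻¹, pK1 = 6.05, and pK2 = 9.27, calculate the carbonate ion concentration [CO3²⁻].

[CO2*] = KH · pCO2 = 10^(−1.52) × 1.43×10^4×10^-6 = 4.319×10^-4 mol/kg
α₀ = 1/(1 + K1/[H⁺] + K1K2/[H⁺]²) = 1/(1 + 10^+1.73 + 10^+0.24) = 0.01772
DIC = [CO2*]/α₀ = 4.319×10^-4 / 0.01772 = 24.37 mmol/kg
[CO3²⁻] = α₂·DIC; α₂ = 0.03079, so [CO3²⁻] = 0.03079 × 24.37 = 0.750 mmol/kg

[CO3²⁻] = 0.750 mmol/kg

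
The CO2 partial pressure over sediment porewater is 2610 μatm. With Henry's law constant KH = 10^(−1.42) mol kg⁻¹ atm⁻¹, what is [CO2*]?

[CO2*] = 99.2 μmol/kg

KH = 10^(−1.42) = 3.802×10^-2 mol kg⁻¹ atm⁻¹
[CO2*] = KH · pCO2 = 3.802×10^-2 × 2610×10^-6 atm = 9.92×10^-5 mol/kg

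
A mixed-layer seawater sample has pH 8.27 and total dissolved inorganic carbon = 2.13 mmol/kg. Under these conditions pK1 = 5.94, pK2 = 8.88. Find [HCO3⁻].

[HCO3⁻] = 1.70 mmol/kg

α₁ = 1 / (1 + [H⁺]/K1 + K2/[H⁺]) = 1 / (1 + 10^-2.33 + 10^-0.61)
   = 1 / (1 + 0.0046774 + 0.24547) = 1/1.2501 = 0.7999
[HCO3⁻] = α₁ × DIC = 0.7999 × 2.13 = 1.70 mmol/kg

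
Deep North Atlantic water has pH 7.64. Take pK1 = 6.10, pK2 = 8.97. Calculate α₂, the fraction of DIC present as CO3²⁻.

α₂ = 1 / (1 + [H⁺]/K2 + [H⁺]²/(K1K2)) = 1 / (1 + 10^+1.33 + 10^-0.21)
   = 1 / (1 + 21.380 + 0.61660) = 1/22.996 = 0.04349

α₂ = 0.0435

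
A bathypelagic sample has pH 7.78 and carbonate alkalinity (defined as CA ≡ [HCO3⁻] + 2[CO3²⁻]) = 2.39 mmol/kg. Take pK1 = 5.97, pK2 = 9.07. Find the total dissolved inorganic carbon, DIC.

CA = [HCO3⁻] + 2[CO3²⁻] = (α₁ + 2α₂)·DIC
At pH 7.78: [H⁺]/K1 = 10^-1.81 = 0.015488, K2/[H⁺] = 10^-1.29 = 0.051286
α₁ = 1/(1 + 0.015488 + 0.051286) = 1/1.0668 = 0.9374; α₂ = α₁·K2/[H⁺] = 0.04808
α₁ + 2α₂ = 1.0336
DIC = CA / (α₁ + 2α₂) = 2.39 / 1.0336 = 2.31 mmol/kg

DIC = 2.31 mmol/kg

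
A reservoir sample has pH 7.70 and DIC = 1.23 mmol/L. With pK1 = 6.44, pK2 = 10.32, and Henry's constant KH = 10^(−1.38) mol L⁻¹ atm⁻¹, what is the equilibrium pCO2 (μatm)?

α₀ = 1 / (1 + K1/[H⁺] + K1K2/[H⁺]²) = 1 / (1 + 10^+1.26 + 10^-1.36)
   = 1 / (1 + 18.197 + 0.043652) = 1/19.241 = 0.05197
[CO2*] = α₀ × DIC = 0.05197 × 1.23 = 0.06393 mmol/L
pCO2 = [CO2*]/KH = 6.393×10^-5 / 4.169×10^-2 = 1530 μatm

pCO2 = 1530 μatm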